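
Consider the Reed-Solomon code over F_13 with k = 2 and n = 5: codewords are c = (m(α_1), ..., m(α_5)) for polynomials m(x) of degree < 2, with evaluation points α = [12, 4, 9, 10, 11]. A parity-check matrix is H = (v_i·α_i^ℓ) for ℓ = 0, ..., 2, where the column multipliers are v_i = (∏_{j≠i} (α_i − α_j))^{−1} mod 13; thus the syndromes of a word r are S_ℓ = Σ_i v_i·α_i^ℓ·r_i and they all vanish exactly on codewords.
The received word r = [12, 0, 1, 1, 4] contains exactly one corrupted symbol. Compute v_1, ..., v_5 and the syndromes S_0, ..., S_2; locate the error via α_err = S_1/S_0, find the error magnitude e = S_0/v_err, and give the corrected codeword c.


S = (8, 2, 7), error at position 4, error magnitude e = 5, c = [12, 0, 1, 9, 4].

Step 1: column multipliers v_i = (∏_{j≠i}(α_i − α_j))^{−1} mod 13.
  i = 1 (α = 12): (12−4)(12−9)(12−10)(12−11) = 8·3·2·1 = 48 ≡ 9, so v_1 = 9^{−1} = 3 (mod 13).
  i = 2 (α = 4): (4−12)(4−9)(4−10)(4−11) = (−8)·(−5)·(−6)·(−7) = 1680 ≡ 3, so v_2 = 3^{−1} = 9 (mod 13).
  i = 3 (α = 9): (9−12)(9−4)(9−10)(9−11) = (−3)·5·(−1)·(−2) = −30 ≡ 9, so v_3 = 9^{−1} = 3 (mod 13).
  i = 4 (α = 10): (10−12)(10−4)(10−9)(10−11) = (−2)·6·1·(−1) = 12 ≡ 12, so v_4 = 12^{−1} = 12 (mod 13).
  i = 5 (α = 11): (11−12)(11−4)(11−9)(11−10) = (−1)·7·2·1 = −14 ≡ 12, so v_5 = 12^{−1} = 12 (mod 13).
  v = [3, 9, 3, 12, 12].
Step 2: syndromes of r = [12, 0, 1, 1, 4] (all sums mod 13).
  S_0 = Σ v_i r_i = 3·12 + 9·0 + 3·1 + 12·1 + 12·4 = 99 ≡ 8.
  S_1 = Σ v_i α_i r_i = 3·12·12 + 9·4·0 + 3·9·1 + 12·10·1 + 12·11·4 = 1107 ≡ 2.
  α_i^2 mod 13 = [1, 3, 3, 9, 4].
  S_2 = Σ v_i α_i^2 r_i = 3·1·12 + 9·3·0 + 3·3·1 + 12·9·1 + 12·4·4 = 345 ≡ 7.
  S = (8, 2, 7) ≠ 0, so r is not a codeword (an error is present).
Step 3: locate the error. For a single error e at position i, S_ℓ = v_i·e·α_i^ℓ, so α_err = S_1/S_0.
  S_0^{−1} = 8^{−1} = 5 (mod 13), so α_err = 2·5 = 10 ≡ 10 = α_4. Error position i = 4.
  Consistency check: S_2/S_1 = 7·7 = 49 ≡ 10 = α_err ✓ (single-error assumption holds).
Step 4: error magnitude e = S_0/v_4 = S_0·∏_{j≠4}(α_4 − α_j) = 8·12 = 96 ≡ 5 (mod 13).
Step 5: correct position 4: c_4 = r_4 − e = 1 − 5 ≡ 9 (mod 13). Hence c = [12, 0, 1, 9, 4].
  Check: interpolating c through the α_i gives m(x) = 7 + 8·x (degree < 2) with m(α_i) = c_i for every i, so c is indeed a codeword.


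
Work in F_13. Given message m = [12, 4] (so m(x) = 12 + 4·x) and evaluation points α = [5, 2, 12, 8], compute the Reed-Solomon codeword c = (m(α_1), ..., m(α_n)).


c = [6, 7, 8, 5]

Message polynomial: m(x) = 12 + 4·x (mod 13).
For each evaluation point α_i, compute m(α_i) mod 13:
  α_1 = 5: Horner steps 4 → 6, so m(5) = 6.
  α_2 = 2: Horner steps 4 → 7, so m(2) = 7.
  α_3 = 12: Horner steps 4 → 8, so m(12) = 8.
  α_4 = 8: Horner steps 4 → 5, so m(8) = 5.
Codeword c = [6, 7, 8, 5] ∈ F_13^4.


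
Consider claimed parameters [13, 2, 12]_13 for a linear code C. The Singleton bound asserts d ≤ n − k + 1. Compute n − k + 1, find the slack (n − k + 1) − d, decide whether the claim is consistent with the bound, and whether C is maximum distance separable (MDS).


Singleton RHS = n − k + 1 = 12, slack = 0, bound satisfied, MDS.

Singleton bound: d ≤ n − k + 1.
Here n = 13, k = 2, so n − k + 1 = 12.
Given d = 12, check d ≤ 12: YES.
Slack = (n − k + 1) − d = 0.
The code is MDS (slack = 0).
Description: the claimed parameters are [13, 2, 12]_13; such a code would be MDS (meets Singleton bound).


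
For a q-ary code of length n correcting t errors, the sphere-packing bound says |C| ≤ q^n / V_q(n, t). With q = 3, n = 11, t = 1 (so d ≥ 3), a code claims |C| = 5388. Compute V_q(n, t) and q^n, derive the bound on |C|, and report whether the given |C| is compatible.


V_q(n, t) = 23, q^n = 177147, Hamming bound = 7702, |C| = 5388 ≤ bound (satisfied).

Step 1: Compute V_q(n, t) = Σ_{j=0}^1 C(n, j) (q−1)^j.
  j = 0: C(11,0)·(2)^0 = 1·1 = 1.
  j = 1: C(11,1)·(2)^1 = 11·2 = 22.
  V_q(n, t) = 1 + 22 = 23.
Step 2: q^n = 3^11 = 177147.
Step 3: Hamming bound ⌊q^n / V_q(n,t)⌋ = ⌊177147/23⌋ = 7702.
Step 4: Compare |C| = 5388 to 7702: satisfied.
The claimed |C| lies below the Hamming bound.


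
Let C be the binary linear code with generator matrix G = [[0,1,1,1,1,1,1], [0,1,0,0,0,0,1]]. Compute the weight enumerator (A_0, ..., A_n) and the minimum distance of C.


Weight distribution: A_0 = 1, A_2 = 1, A_4 = 1, A_6 = 1. Minimum distance d = 2.

Enumerate all 2^2 = 4 messages m ∈ F_2^2.
For each, compute codeword c = mG in F_2^7, then tally its weight.
  m = 00 → c = 0000000, weight = 0.
  m = 10 → c = 0111111, weight = 6.
  m = 01 → c = 0100001, weight = 2.
  m = 11 → c = 0011110, weight = 4.
Tally weights:
  weight 0: 1 codewords.
  weight 2: 1 codewords.
  weight 4: 1 codewords.
  weight 6: 1 codewords.
Minimum distance d = smallest w > 0 with A_w > 0 = 2.
Sanity: Σ A_w = 4 = 2^2 = 4 ✓.


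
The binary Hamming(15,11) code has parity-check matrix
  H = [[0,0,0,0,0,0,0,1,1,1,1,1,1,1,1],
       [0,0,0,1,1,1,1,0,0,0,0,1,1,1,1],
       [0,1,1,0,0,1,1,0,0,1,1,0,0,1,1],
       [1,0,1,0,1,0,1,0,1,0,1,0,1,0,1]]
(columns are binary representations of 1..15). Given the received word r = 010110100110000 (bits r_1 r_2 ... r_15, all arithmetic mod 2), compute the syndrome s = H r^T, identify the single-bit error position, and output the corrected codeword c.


s = (0, 1, 0, 1)^T, error position = 5, corrected codeword c = 010100100110000

Compute s = H r^T mod 2 one row at a time:
  s_1 = 0 + 0 + 1 + 1 + 0 + 0 + 0 + 0 = 2 ≡ 0 (mod 2).
  s_2 = 1 + 1 + 0 + 1 + 0 + 0 + 0 + 0 = 3 ≡ 1 (mod 2).
  s_3 = 1 + 0 + 0 + 1 + 1 + 1 + 0 + 0 = 4 ≡ 0 (mod 2).
  s_4 = 0 + 0 + 1 + 1 + 0 + 1 + 0 + 0 = 3 ≡ 1 (mod 2).
s = (0, 1, 0, 1)^T — this equals column 5 of H (binary 0101), so error is at position 5.
Correct: flip bit 5 of r = 010110100110000 to get c = 010100100110000.


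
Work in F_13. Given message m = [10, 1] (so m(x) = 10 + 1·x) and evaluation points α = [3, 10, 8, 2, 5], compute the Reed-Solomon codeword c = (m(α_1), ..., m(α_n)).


c = [0, 7, 5, 12, 2]

Message polynomial: m(x) = 10 + 1·x (mod 13).
For each evaluation point α_i, compute m(α_i) mod 13:
  α_1 = 3: Horner steps 1 → 0, so m(3) = 0.
  α_2 = 10: Horner steps 1 → 7, so m(10) = 7.
  α_3 = 8: Horner steps 1 → 5, so m(8) = 5.
  α_4 = 2: Horner steps 1 → 12, so m(2) = 12.
  α_5 = 5: Horner steps 1 → 2, so m(5) = 2.
Codeword c = [0, 7, 5, 12, 2] ∈ F_13^5.


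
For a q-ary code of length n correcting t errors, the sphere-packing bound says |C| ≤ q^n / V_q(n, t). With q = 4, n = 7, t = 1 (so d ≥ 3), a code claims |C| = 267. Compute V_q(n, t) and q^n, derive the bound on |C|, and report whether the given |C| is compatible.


V_q(n, t) = 22, q^n = 16384, Hamming bound = 744, |C| = 267 ≤ bound (satisfied).

Step 1: Compute V_q(n, t) = Σ_{j=0}^1 C(n, j) (q−1)^j.
  j = 0: C(7,0)·(3)^0 = 1·1 = 1.
  j = 1: C(7,1)·(3)^1 = 7·3 = 21.
  V_q(n, t) = 1 + 21 = 22.
Step 2: q^n = 4^7 = 16384.
Step 3: Hamming bound ⌊q^n / V_q(n,t)⌋ = ⌊16384/22⌋ = 744.
Step 4: Compare |C| = 267 to 744: satisfied.
The claimed |C| lies below the Hamming bound.


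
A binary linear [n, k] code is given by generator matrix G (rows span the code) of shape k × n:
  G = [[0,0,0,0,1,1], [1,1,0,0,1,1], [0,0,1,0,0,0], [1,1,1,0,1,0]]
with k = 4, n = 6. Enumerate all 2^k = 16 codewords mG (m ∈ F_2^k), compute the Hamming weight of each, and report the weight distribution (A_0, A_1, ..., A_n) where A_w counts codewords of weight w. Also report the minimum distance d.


Weight distribution: A_0 = 1, A_1 = 3, A_2 = 4, A_3 = 4, A_4 = 3, A_5 = 1. Minimum distance d = 1.

Enumerate all 2^4 = 16 messages m ∈ F_2^4.
For each, compute codeword c = mG in F_2^6, then tally its weight.
  m = 0000 → c = 000000, weight = 0.
  m = 1000 → c = 000011, weight = 2.
  m = 0100 → c = 110011, weight = 4.
  m = 1100 → c = 110000, weight = 2.
  m = 0010 → c = 001000, weight = 1.
  m = 1010 → c = 001011, weight = 3.
  m = 0110 → c = 111011, weight = 5.
  m = 1110 → c = 111000, weight = 3.
  m = 0001 → c = 111010, weight = 4.
  m = 1001 → c = 111001, weight = 4.
  m = 0101 → c = 001001, weight = 2.
  m = 1101 → c = 001010, weight = 2.
  m = 0011 → c = 110010, weight = 3.
  m = 1011 → c = 110001, weight = 3.
  m = 0111 → c = 000001, weight = 1.
  m = 1111 → c = 000010, weight = 1.
Tally weights:
  weight 0: 1 codewords.
  weight 1: 3 codewords.
  weight 2: 4 codewords.
  weight 3: 4 codewords.
  weight 4: 3 codewords.
  weight 5: 1 codewords.
Minimum distance d = smallest w > 0 with A_w > 0 = 1.
Sanity: Σ A_w = 16 = 2^4 = 16 ✓.


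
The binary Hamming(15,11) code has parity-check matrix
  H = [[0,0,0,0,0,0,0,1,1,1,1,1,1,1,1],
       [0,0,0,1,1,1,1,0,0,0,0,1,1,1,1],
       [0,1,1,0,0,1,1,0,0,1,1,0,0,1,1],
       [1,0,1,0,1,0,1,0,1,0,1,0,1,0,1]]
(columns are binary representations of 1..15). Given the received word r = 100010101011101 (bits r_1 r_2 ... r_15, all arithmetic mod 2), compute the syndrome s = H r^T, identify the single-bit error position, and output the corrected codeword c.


s = (1, 1, 1, 1)^T, error position = 15, corrected codeword c = 100010101011100

Compute s = H r^T mod 2 one row at a time:
  s_1 = 0 + 1 + 0 + 1 + 1 + 1 + 0 + 1 = 5 ≡ 1 (mod 2).
  s_2 = 0 + 1 + 0 + 1 + 1 + 1 + 0 + 1 = 5 ≡ 1 (mod 2).
  s_3 = 0 + 0 + 0 + 1 + 0 + 1 + 0 + 1 = 3 ≡ 1 (mod 2).
  s_4 = 1 + 0 + 1 + 1 + 1 + 1 + 1 + 1 = 7 ≡ 1 (mod 2).
s = (1, 1, 1, 1)^T — this equals column 15 of H (binary 1111), so error is at position 15.
Correct: flip bit 15 of r = 100010101011101 to get c = 100010101011100.


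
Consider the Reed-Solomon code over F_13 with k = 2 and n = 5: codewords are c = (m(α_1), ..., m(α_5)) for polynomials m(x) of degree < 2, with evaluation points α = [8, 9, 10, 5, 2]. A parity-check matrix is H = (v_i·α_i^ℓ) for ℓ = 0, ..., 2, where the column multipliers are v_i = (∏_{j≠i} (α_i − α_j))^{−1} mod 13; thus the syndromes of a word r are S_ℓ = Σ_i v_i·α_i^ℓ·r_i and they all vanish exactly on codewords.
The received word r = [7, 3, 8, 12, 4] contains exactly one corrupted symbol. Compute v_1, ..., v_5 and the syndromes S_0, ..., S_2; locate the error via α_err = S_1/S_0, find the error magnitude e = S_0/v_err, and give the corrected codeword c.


S = (12, 4, 10), error at position 2, error magnitude e = 2, c = [7, 1, 8, 12, 4].

Step 1: column multipliers v_i = (∏_{j≠i}(α_i − α_j))^{−1} mod 13.
  i = 1 (α = 8): (8−9)(8−10)(8−5)(8−2) = (−1)·(−2)·3·6 = 36 ≡ 10, so v_1 = 10^{−1} = 4 (mod 13).
  i = 2 (α = 9): (9−8)(9−10)(9−5)(9−2) = 1·(−1)·4·7 = −28 ≡ 11, so v_2 = 11^{−1} = 6 (mod 13).
  i = 3 (α = 10): (10−8)(10−9)(10−5)(10−2) = 2·1·5·8 = 80 ≡ 2, so v_3 = 2^{−1} = 7 (mod 13).
  i = 4 (α = 5): (5−8)(5−9)(5−10)(5−2) = (−3)·(−4)·(−5)·3 = −180 ≡ 2, so v_4 = 2^{−1} = 7 (mod 13).
  i = 5 (α = 2): (2−8)(2−9)(2−10)(2−5) = (−6)·(−7)·(−8)·(−3) = 1008 ≡ 7, so v_5 = 7^{−1} = 2 (mod 13).
  v = [4, 6, 7, 7, 2].
Step 2: syndromes of r = [7, 3, 8, 12, 4] (all sums mod 13).
  S_0 = Σ v_i r_i = 4·7 + 6·3 + 7·8 + 7·12 + 2·4 = 194 ≡ 12.
  S_1 = Σ v_i α_i r_i = 4·8·7 + 6·9·3 + 7·10·8 + 7·5·12 + 2·2·4 = 1382 ≡ 4.
  α_i^2 mod 13 = [12, 3, 9, 12, 4].
  S_2 = Σ v_i α_i^2 r_i = 4·12·7 + 6·3·3 + 7·9·8 + 7·12·12 + 2·4·4 = 1934 ≡ 10.
  S = (12, 4, 10) ≠ 0, so r is not a codeword (an error is present).
Step 3: locate the error. For a single error e at position i, S_ℓ = v_i·e·α_i^ℓ, so α_err = S_1/S_0.
  S_0^{−1} = 12^{−1} = 12 (mod 13), so α_err = 4·12 = 48 ≡ 9 = α_2. Error position i = 2.
  Consistency check: S_2/S_1 = 10·10 = 100 ≡ 9 = α_err ✓ (single-error assumption holds).
Step 4: error magnitude e = S_0/v_2 = S_0·∏_{j≠2}(α_2 − α_j) = 12·11 = 132 ≡ 2 (mod 13).
Step 5: correct position 2: c_2 = r_2 − e = 3 − 2 ≡ 1 (mod 13). Hence c = [7, 1, 8, 12, 4].
  Check: interpolating c through the α_i gives m(x) = 3 + 7·x (degree < 2) with m(α_i) = c_i for every i, so c is indeed a codeword.


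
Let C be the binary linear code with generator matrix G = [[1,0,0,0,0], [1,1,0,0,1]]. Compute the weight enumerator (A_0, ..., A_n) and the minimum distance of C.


Weight distribution: A_0 = 1, A_1 = 1, A_2 = 1, A_3 = 1. Minimum distance d = 1.

Enumerate all 2^2 = 4 messages m ∈ F_2^2.
For each, compute codeword c = mG in F_2^5, then tally its weight.
  m = 00 → c = 00000, weight = 0.
  m = 10 → c = 10000, weight = 1.
  m = 01 → c = 11001, weight = 3.
  m = 11 → c = 01001, weight = 2.
Tally weights:
  weight 0: 1 codewords.
  weight 1: 1 codewords.
  weight 2: 1 codewords.
  weight 3: 1 codewords.
Minimum distance d = smallest w > 0 with A_w > 0 = 1.
Sanity: Σ A_w = 4 = 2^2 = 4 ✓.


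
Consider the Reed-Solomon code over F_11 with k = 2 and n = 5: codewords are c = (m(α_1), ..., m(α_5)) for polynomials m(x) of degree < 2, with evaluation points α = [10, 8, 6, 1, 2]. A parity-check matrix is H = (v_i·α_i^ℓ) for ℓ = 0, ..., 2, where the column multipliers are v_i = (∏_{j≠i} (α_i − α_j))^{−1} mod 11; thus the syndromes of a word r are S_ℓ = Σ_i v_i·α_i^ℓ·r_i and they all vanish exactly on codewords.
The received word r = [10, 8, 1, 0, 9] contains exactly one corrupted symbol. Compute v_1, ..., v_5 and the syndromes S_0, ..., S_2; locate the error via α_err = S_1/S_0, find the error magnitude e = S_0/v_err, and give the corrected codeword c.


S = (7, 4, 7), error at position 1, error magnitude e = 6, c = [4, 8, 1, 0, 9].

Step 1: column multipliers v_i = (∏_{j≠i}(α_i − α_j))^{−1} mod 11.
  i = 1 (α = 10): (10−8)(10−6)(10−1)(10−2) = 2·4·9·8 = 576 ≡ 4, so v_1 = 4^{−1} = 3 (mod 11).
  i = 2 (α = 8): (8−10)(8−6)(8−1)(8−2) = (−2)·2·7·6 = −168 ≡ 8, so v_2 = 8^{−1} = 7 (mod 11).
  i = 3 (α = 6): (6−10)(6−8)(6−1)(6−2) = (−4)·(−2)·5·4 = 160 ≡ 6, so v_3 = 6^{−1} = 2 (mod 11).
  i = 4 (α = 1): (1−10)(1−8)(1−6)(1−2) = (−9)·(−7)·(−5)·(−1) = 315 ≡ 7, so v_4 = 7^{−1} = 8 (mod 11).
  i = 5 (α = 2): (2−10)(2−8)(2−6)(2−1) = (−8)·(−6)·(−4)·1 = −192 ≡ 6, so v_5 = 6^{−1} = 2 (mod 11).
  v = [3, 7, 2, 8, 2].
Step 2: syndromes of r = [10, 8, 1, 0, 9] (all sums mod 11).
  S_0 = Σ v_i r_i = 3·10 + 7·8 + 2·1 + 8·0 + 2·9 = 106 ≡ 7.
  S_1 = Σ v_i α_i r_i = 3·10·10 + 7·8·8 + 2·6·1 + 8·1·0 + 2·2·9 = 796 ≡ 4.
  α_i^2 mod 11 = [1, 9, 3, 1, 4].
  S_2 = Σ v_i α_i^2 r_i = 3·1·10 + 7·9·8 + 2·3·1 + 8·1·0 + 2·4·9 = 612 ≡ 7.
  S = (7, 4, 7) ≠ 0, so r is not a codeword (an error is present).
Step 3: locate the error. For a single error e at position i, S_ℓ = v_i·e·α_i^ℓ, so α_err = S_1/S_0.
  S_0^{−1} = 7^{−1} = 8 (mod 11), so α_err = 4·8 = 32 ≡ 10 = α_1. Error position i = 1.
  Consistency check: S_2/S_1 = 7·3 = 21 ≡ 10 = α_err ✓ (single-error assumption holds).
Step 4: error magnitude e = S_0/v_1 = S_0·∏_{j≠1}(α_1 − α_j) = 7·4 = 28 ≡ 6 (mod 11).
Step 5: correct position 1: c_1 = r_1 − e = 10 − 6 ≡ 4 (mod 11). Hence c = [4, 8, 1, 0, 9].
  Check: interpolating c through the α_i gives m(x) = 2 + 9·x (degree < 2) with m(α_i) = c_i for every i, so c is indeed a codeword.


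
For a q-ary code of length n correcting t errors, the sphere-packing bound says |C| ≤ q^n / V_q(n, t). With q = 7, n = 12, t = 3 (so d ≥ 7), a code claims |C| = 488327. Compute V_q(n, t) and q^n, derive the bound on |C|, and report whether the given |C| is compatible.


V_q(n, t) = 49969, q^n = 13841287201, Hamming bound = 276997, |C| = 488327 > bound (violated).

Step 1: Compute V_q(n, t) = Σ_{j=0}^3 C(n, j) (q−1)^j.
  j = 0: C(12,0)·(6)^0 = 1·1 = 1.
  j = 1: C(12,1)·(6)^1 = 12·6 = 72.
  j = 2: C(12,2)·(6)^2 = 66·36 = 2376.
  j = 3: C(12,3)·(6)^3 = 220·216 = 47520.
  V_q(n, t) = 1 + 72 + 2376 + 47520 = 49969.
Step 2: q^n = 7^12 = 13841287201.
Step 3: Hamming bound ⌊q^n / V_q(n,t)⌋ = ⌊13841287201/49969⌋ = 276997.
Step 4: Compare |C| = 488327 to 276997: violated.
The claimed |C| lies above the Hamming bound, so no 7-ary code of length 12 with d ≥ 7 can have 488327 codewords.


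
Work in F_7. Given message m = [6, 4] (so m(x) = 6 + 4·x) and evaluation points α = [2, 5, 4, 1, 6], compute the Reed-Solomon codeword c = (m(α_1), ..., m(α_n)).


c = [0, 5, 1, 3, 2]

Message polynomial: m(x) = 6 + 4·x (mod 7).
For each evaluation point α_i, compute m(α_i) mod 7:
  α_1 = 2: Horner steps 4 → 0, so m(2) = 0.
  α_2 = 5: Horner steps 4 → 5, so m(5) = 5.
  α_3 = 4: Horner steps 4 → 1, so m(4) = 1.
  α_4 = 1: Horner steps 4 → 3, so m(1) = 3.
  α_5 = 6: Horner steps 4 → 2, so m(6) = 2.
Codeword c = [0, 5, 1, 3, 2] ∈ F_7^5.


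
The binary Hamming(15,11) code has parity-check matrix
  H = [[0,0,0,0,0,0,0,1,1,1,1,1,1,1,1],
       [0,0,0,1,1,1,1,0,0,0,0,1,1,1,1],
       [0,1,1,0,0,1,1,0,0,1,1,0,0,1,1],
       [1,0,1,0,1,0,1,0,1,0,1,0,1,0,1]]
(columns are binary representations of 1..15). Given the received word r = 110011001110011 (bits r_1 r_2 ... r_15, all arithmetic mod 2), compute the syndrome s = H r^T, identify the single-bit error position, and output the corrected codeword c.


s = (1, 0, 0, 1)^T, error position = 9, corrected codeword c = 110011000110011

Compute s = H r^T mod 2 one row at a time:
  s_1 = 0 + 1 + 1 + 1 + 0 + 0 + 1 + 1 = 5 ≡ 1 (mod 2).
  s_2 = 0 + 1 + 1 + 0 + 0 + 0 + 1 + 1 = 4 ≡ 0 (mod 2).
  s_3 = 1 + 0 + 1 + 0 + 1 + 1 + 1 + 1 = 6 ≡ 0 (mod 2).
  s_4 = 1 + 0 + 1 + 0 + 1 + 1 + 0 + 1 = 5 ≡ 1 (mod 2).
s = (1, 0, 0, 1)^T — this equals column 9 of H (binary 1001), so error is at position 9.
Correct: flip bit 9 of r = 110011001110011 to get c = 110011000110011.


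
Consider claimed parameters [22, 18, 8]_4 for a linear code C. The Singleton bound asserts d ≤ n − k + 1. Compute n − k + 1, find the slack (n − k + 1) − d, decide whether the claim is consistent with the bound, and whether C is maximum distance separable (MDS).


Singleton RHS = n − k + 1 = 5, slack = -3, bound violated (no such code; not MDS).

Singleton bound: d ≤ n − k + 1.
Here n = 22, k = 18, so n − k + 1 = 5.
Given d = 8, check d ≤ 5: NO.
Slack = (n − k + 1) − d = -3.
The slack is negative: d = 8 exceeds n − k + 1 = 5 by 3, so the Singleton bound is violated and no linear [22, 18, 8]_4 code can exist. In particular it is not MDS (MDS requires d = n − k + 1 exactly).
Description: the claimed parameters are [22, 18, 8]_4; such a code would be impossible (violates the Singleton bound).


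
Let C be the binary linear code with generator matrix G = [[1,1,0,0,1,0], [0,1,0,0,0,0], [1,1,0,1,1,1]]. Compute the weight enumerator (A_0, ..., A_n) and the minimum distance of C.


Weight distribution: A_0 = 1, A_1 = 1, A_2 = 2, A_3 = 2, A_4 = 1, A_5 = 1. Minimum distance d = 1.

Enumerate all 2^3 = 8 messages m ∈ F_2^3.
For each, compute codeword c = mG in F_2^6, then tally its weight.
  m = 000 → c = 000000, weight = 0.
  m = 100 → c = 110010, weight = 3.
  m = 010 → c = 010000, weight = 1.
  m = 110 → c = 100010, weight = 2.
  m = 001 → c = 110111, weight = 5.
  m = 101 → c = 000101, weight = 2.
  m = 011 → c = 100111, weight = 4.
  m = 111 → c = 010101, weight = 3.
Tally weights:
  weight 0: 1 codewords.
  weight 1: 1 codewords.
  weight 2: 2 codewords.
  weight 3: 2 codewords.
  weight 4: 1 codewords.
  weight 5: 1 codewords.
Minimum distance d = smallest w > 0 with A_w > 0 = 1.
Sanity: Σ A_w = 8 = 2^3 = 8 ✓.


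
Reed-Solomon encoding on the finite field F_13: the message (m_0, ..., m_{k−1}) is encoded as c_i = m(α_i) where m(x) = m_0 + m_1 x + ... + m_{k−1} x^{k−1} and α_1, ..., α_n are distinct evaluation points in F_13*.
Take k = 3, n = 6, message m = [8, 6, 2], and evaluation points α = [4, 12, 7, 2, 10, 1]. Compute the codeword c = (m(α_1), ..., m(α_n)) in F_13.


c = [12, 4, 5, 2, 8, 3]

Message polynomial: m(x) = 8 + 6·x + 2·x^2 (mod 13).
For each evaluation point α_i, compute m(α_i) mod 13:
  α_1 = 4: Horner steps 2 → 1 → 12, so m(4) = 12.
  α_2 = 12: Horner steps 2 → 4 → 4, so m(12) = 4.
  α_3 = 7: Horner steps 2 → 7 → 5, so m(7) = 5.
  α_4 = 2: Horner steps 2 → 10 → 2, so m(2) = 2.
  α_5 = 10: Horner steps 2 → 0 → 8, so m(10) = 8.
  α_6 = 1: Horner steps 2 → 8 → 3, so m(1) = 3.
Codeword c = [12, 4, 5, 2, 8, 3] ∈ F_13^6.


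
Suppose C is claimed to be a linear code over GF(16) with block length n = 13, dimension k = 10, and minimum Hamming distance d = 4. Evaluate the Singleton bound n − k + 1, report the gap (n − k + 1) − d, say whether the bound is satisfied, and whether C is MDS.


Singleton RHS = n − k + 1 = 4, slack = 0, bound satisfied, MDS.

Singleton bound: d ≤ n − k + 1.
Here n = 13, k = 10, so n − k + 1 = 4.
Given d = 4, check d ≤ 4: YES.
Slack = (n − k + 1) − d = 0.
The code is MDS (slack = 0).
Description: the claimed parameters are [13, 10, 4]_16; such a code would be MDS (meets Singleton bound).


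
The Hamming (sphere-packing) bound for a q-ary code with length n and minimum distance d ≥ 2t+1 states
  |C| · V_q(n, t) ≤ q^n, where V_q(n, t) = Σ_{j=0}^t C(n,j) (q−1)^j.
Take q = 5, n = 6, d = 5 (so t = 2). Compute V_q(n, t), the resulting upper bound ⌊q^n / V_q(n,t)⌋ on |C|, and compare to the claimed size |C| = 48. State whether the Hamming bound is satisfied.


V_q(n, t) = 265, q^n = 15625, Hamming bound = 58, |C| = 48 ≤ bound (satisfied).

Step 1: Compute V_q(n, t) = Σ_{j=0}^2 C(n, j) (q−1)^j.
  j = 0: C(6,0)·(4)^0 = 1·1 = 1.
  j = 1: C(6,1)·(4)^1 = 6·4 = 24.
  j = 2: C(6,2)·(4)^2 = 15·16 = 240.
  V_q(n, t) = 1 + 24 + 240 = 265.
Step 2: q^n = 5^6 = 15625.
Step 3: Hamming bound ⌊q^n / V_q(n,t)⌋ = ⌊15625/265⌋ = 58.
Step 4: Compare |C| = 48 to 58: satisfied.
The claimed |C| lies below the Hamming bound.


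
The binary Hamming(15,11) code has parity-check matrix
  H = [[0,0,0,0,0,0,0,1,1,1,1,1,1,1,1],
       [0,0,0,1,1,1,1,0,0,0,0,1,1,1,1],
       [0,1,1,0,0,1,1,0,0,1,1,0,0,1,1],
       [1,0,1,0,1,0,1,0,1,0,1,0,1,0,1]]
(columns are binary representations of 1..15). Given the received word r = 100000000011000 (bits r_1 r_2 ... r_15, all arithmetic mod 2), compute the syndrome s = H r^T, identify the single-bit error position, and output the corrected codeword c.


s = (0, 1, 1, 0)^T, error position = 6, corrected codeword c = 100001000011000

Compute s = H r^T mod 2 one row at a time:
  s_1 = 0 + 0 + 0 + 1 + 1 + 0 + 0 + 0 = 2 ≡ 0 (mod 2).
  s_2 = 0 + 0 + 0 + 0 + 1 + 0 + 0 + 0 = 1 ≡ 1 (mod 2).
  s_3 = 0 + 0 + 0 + 0 + 0 + 1 + 0 + 0 = 1 ≡ 1 (mod 2).
  s_4 = 1 + 0 + 0 + 0 + 0 + 1 + 0 + 0 = 2 ≡ 0 (mod 2).
s = (0, 1, 1, 0)^T — this equals column 6 of H (binary 0110), so error is at position 6.
Correct: flip bit 6 of r = 100000000011000 to get c = 100001000011000.


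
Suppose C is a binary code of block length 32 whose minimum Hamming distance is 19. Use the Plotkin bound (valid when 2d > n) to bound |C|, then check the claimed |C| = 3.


Plotkin bound M ≤ 6; given |C| = 3 ≤ bound (satisfied).

Check applicability: 2d = 38, n = 32.
2d − n = 6 > 0, so Plotkin applies.
Compute d/(2d−n) = 19/6 ≈ 3.1667.
⌊d/(2d−n)⌋ = 3.
Plotkin bound: M ≤ 2·3 = 6.
Given |C| = 3, check: satisfied.
This |C| is below the Plotkin bound.


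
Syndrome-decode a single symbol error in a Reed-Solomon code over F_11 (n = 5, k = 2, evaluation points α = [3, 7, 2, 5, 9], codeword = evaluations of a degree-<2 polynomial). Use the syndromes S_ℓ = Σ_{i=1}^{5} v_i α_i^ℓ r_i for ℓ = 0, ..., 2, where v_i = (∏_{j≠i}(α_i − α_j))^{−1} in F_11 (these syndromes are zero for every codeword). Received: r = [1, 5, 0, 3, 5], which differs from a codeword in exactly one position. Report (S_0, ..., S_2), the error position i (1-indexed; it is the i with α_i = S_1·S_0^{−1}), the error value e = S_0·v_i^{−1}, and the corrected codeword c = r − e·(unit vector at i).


S = (7, 8, 6), error at position 5, error magnitude e = 9, c = [1, 5, 0, 3, 7].

Step 1: column multipliers v_i = (∏_{j≠i}(α_i − α_j))^{−1} mod 11.
  i = 1 (α = 3): (3−7)(3−2)(3−5)(3−9) = (−4)·1·(−2)·(−6) = −48 ≡ 7, so v_1 = 7^{−1} = 8 (mod 11).
  i = 2 (α = 7): (7−3)(7−2)(7−5)(7−9) = 4·5·2·(−2) = −80 ≡ 8, so v_2 = 8^{−1} = 7 (mod 11).
  i = 3 (α = 2): (2−3)(2−7)(2−5)(2−9) = (−1)·(−5)·(−3)·(−7) = 105 ≡ 6, so v_3 = 6^{−1} = 2 (mod 11).
  i = 4 (α = 5): (5−3)(5−7)(5−2)(5−9) = 2·(−2)·3·(−4) = 48 ≡ 4, so v_4 = 4^{−1} = 3 (mod 11).
  i = 5 (α = 9): (9−3)(9−7)(9−2)(9−5) = 6·2·7·4 = 336 ≡ 6, so v_5 = 6^{−1} = 2 (mod 11).
  v = [8, 7, 2, 3, 2].
Step 2: syndromes of r = [1, 5, 0, 3, 5] (all sums mod 11).
  S_0 = Σ v_i r_i = 8·1 + 7·5 + 2·0 + 3·3 + 2·5 = 62 ≡ 7.
  S_1 = Σ v_i α_i r_i = 8·3·1 + 7·7·5 + 2·2·0 + 3·5·3 + 2·9·5 = 404 ≡ 8.
  α_i^2 mod 11 = [9, 5, 4, 3, 4].
  S_2 = Σ v_i α_i^2 r_i = 8·9·1 + 7·5·5 + 2·4·0 + 3·3·3 + 2·4·5 = 314 ≡ 6.
  S = (7, 8, 6) ≠ 0, so r is not a codeword (an error is present).
Step 3: locate the error. For a single error e at position i, S_ℓ = v_i·e·α_i^ℓ, so α_err = S_1/S_0.
  S_0^{−1} = 7^{−1} = 8 (mod 11), so α_err = 8·8 = 64 ≡ 9 = α_5. Error position i = 5.
  Consistency check: S_2/S_1 = 6·7 = 42 ≡ 9 = α_err ✓ (single-error assumption holds).
Step 4: error magnitude e = S_0/v_5 = S_0·∏_{j≠5}(α_5 − α_j) = 7·6 = 42 ≡ 9 (mod 11).
Step 5: correct position 5: c_5 = r_5 − e = 5 − 9 ≡ 7 (mod 11). Hence c = [1, 5, 0, 3, 7].
  Check: interpolating c through the α_i gives m(x) = 9 + 1·x (degree < 2) with m(α_i) = c_i for every i, so c is indeed a codeword.


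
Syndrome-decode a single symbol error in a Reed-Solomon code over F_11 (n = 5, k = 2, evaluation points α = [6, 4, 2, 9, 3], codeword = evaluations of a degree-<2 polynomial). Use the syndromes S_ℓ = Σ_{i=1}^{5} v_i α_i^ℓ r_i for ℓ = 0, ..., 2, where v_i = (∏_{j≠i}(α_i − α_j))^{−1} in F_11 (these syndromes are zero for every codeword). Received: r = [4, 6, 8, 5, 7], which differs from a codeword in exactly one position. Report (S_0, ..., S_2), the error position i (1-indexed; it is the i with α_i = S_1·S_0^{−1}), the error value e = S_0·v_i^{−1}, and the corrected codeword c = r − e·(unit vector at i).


S = (5, 1, 9), error at position 4, error magnitude e = 4, c = [4, 6, 8, 1, 7].

Step 1: column multipliers v_i = (∏_{j≠i}(α_i − α_j))^{−1} mod 11.
  i = 1 (α = 6): (6−4)(6−2)(6−9)(6−3) = 2·4·(−3)·3 = −72 ≡ 5, so v_1 = 5^{−1} = 9 (mod 11).
  i = 2 (α = 4): (4−6)(4−2)(4−9)(4−3) = (−2)·2·(−5)·1 = 20 ≡ 9, so v_2 = 9^{−1} = 5 (mod 11).
  i = 3 (α = 2): (2−6)(2−4)(2−9)(2−3) = (−4)·(−2)·(−7)·(−1) = 56 ≡ 1, so v_3 = 1^{−1} = 1 (mod 11).
  i = 4 (α = 9): (9−6)(9−4)(9−2)(9−3) = 3·5·7·6 = 630 ≡ 3, so v_4 = 3^{−1} = 4 (mod 11).
  i = 5 (α = 3): (3−6)(3−4)(3−2)(3−9) = (−3)·(−1)·1·(−6) = −18 ≡ 4, so v_5 = 4^{−1} = 3 (mod 11).
  v = [9, 5, 1, 4, 3].
Step 2: syndromes of r = [4, 6, 8, 5, 7] (all sums mod 11).
  S_0 = Σ v_i r_i = 9·4 + 5·6 + 1·8 + 4·5 + 3·7 = 115 ≡ 5.
  S_1 = Σ v_i α_i r_i = 9·6·4 + 5·4·6 + 1·2·8 + 4·9·5 + 3·3·7 = 595 ≡ 1.
  α_i^2 mod 11 = [3, 5, 4, 4, 9].
  S_2 = Σ v_i α_i^2 r_i = 9·3·4 + 5·5·6 + 1·4·8 + 4·4·5 + 3·9·7 = 559 ≡ 9.
  S = (5, 1, 9) ≠ 0, so r is not a codeword (an error is present).
Step 3: locate the error. For a single error e at position i, S_ℓ = v_i·e·α_i^ℓ, so α_err = S_1/S_0.
  S_0^{−1} = 5^{−1} = 9 (mod 11), so α_err = 1·9 = 9 ≡ 9 = α_4. Error position i = 4.
  Consistency check: S_2/S_1 = 9·1 = 9 ≡ 9 = α_err ✓ (single-error assumption holds).
Step 4: error magnitude e = S_0/v_4 = S_0·∏_{j≠4}(α_4 − α_j) = 5·3 = 15 ≡ 4 (mod 11).
Step 5: correct position 4: c_4 = r_4 − e = 5 − 4 ≡ 1 (mod 11). Hence c = [4, 6, 8, 1, 7].
  Check: interpolating c through the α_i gives m(x) = 10 + 10·x (degree < 2) with m(α_i) = c_i for every i, so c is indeed a codeword.


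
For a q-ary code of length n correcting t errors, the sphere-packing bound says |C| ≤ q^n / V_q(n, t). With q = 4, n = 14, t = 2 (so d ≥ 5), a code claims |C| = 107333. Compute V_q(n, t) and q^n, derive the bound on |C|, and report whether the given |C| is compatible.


V_q(n, t) = 862, q^n = 268435456, Hamming bound = 311410, |C| = 107333 ≤ bound (satisfied).

Step 1: Compute V_q(n, t) = Σ_{j=0}^2 C(n, j) (q−1)^j.
  j = 0: C(14,0)·(3)^0 = 1·1 = 1.
  j = 1: C(14,1)·(3)^1 = 14·3 = 42.
  j = 2: C(14,2)·(3)^2 = 91·9 = 819.
  V_q(n, t) = 1 + 42 + 819 = 862.
Step 2: q^n = 4^14 = 268435456.
Step 3: Hamming bound ⌊q^n / V_q(n,t)⌋ = ⌊268435456/862⌋ = 311410.
Step 4: Compare |C| = 107333 to 311410: satisfied.
The claimed |C| lies below the Hamming bound.


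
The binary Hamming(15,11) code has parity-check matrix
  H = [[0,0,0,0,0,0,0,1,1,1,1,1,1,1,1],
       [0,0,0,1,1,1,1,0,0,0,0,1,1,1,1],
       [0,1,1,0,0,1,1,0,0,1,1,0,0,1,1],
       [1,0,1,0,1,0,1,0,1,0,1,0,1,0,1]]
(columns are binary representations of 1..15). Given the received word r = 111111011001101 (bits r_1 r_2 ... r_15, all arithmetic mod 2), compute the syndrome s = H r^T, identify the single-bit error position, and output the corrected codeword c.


s = (1, 0, 0, 0)^T, error position = 8, corrected codeword c = 111111001001101

Compute s = H r^T mod 2 one row at a time:
  s_1 = 1 + 1 + 0 + 0 + 1 + 1 + 0 + 1 = 5 ≡ 1 (mod 2).
  s_2 = 1 + 1 + 1 + 0 + 1 + 1 + 0 + 1 = 6 ≡ 0 (mod 2).
  s_3 = 1 + 1 + 1 + 0 + 0 + 0 + 0 + 1 = 4 ≡ 0 (mod 2).
  s_4 = 1 + 1 + 1 + 0 + 1 + 0 + 1 + 1 = 6 ≡ 0 (mod 2).
s = (1, 0, 0, 0)^T — this equals column 8 of H (binary 1000), so error is at position 8.
Correct: flip bit 8 of r = 111111011001101 to get c = 111111001001101.


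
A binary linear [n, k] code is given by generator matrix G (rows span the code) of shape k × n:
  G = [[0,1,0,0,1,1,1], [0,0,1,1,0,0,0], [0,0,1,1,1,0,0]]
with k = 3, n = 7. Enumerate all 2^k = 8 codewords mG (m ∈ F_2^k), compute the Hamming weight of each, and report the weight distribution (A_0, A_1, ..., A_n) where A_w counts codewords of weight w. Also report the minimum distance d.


Weight distribution: A_0 = 1, A_1 = 1, A_2 = 1, A_3 = 2, A_4 = 1, A_5 = 1, A_6 = 1. Minimum distance d = 1.

Enumerate all 2^3 = 8 messages m ∈ F_2^3.
For each, compute codeword c = mG in F_2^7, then tally its weight.
  m = 000 → c = 0000000, weight = 0.
  m = 100 → c = 0100111, weight = 4.
  m = 010 → c = 0011000, weight = 2.
  m = 110 → c = 0111111, weight = 6.
  m = 001 → c = 0011100, weight = 3.
  m = 101 → c = 0111011, weight = 5.
  m = 011 → c = 0000100, weight = 1.
  m = 111 → c = 0100011, weight = 3.
Tally weights:
  weight 0: 1 codewords.
  weight 1: 1 codewords.
  weight 2: 1 codewords.
  weight 3: 2 codewords.
  weight 4: 1 codewords.
  weight 5: 1 codewords.
  weight 6: 1 codewords.
Minimum distance d = smallest w > 0 with A_w > 0 = 1.
Sanity: Σ A_w = 8 = 2^3 = 8 ✓.


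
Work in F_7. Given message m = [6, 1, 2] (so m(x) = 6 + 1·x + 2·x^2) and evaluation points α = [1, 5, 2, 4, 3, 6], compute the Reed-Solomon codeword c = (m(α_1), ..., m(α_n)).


c = [2, 5, 2, 0, 6, 0]

Message polynomial: m(x) = 6 + 1·x + 2·x^2 (mod 7).
For each evaluation point α_i, compute m(α_i) mod 7:
  α_1 = 1: Horner steps 2 → 3 → 2, so m(1) = 2.
  α_2 = 5: Horner steps 2 → 4 → 5, so m(5) = 5.
  α_3 = 2: Horner steps 2 → 5 → 2, so m(2) = 2.
  α_4 = 4: Horner steps 2 → 2 → 0, so m(4) = 0.
  α_5 = 3: Horner steps 2 → 0 → 6, so m(3) = 6.
  α_6 = 6: Horner steps 2 → 6 → 0, so m(6) = 0.
Codeword c = [2, 5, 2, 0, 6, 0] ∈ F_7^6.


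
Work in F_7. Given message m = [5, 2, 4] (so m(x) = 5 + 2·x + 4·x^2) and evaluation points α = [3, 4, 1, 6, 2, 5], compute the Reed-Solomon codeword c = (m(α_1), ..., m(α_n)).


c = [5, 0, 4, 0, 4, 3]

Message polynomial: m(x) = 5 + 2·x + 4·x^2 (mod 7).
For each evaluation point α_i, compute m(α_i) mod 7:
  α_1 = 3: Horner steps 4 → 0 → 5, so m(3) = 5.
  α_2 = 4: Horner steps 4 → 4 → 0, so m(4) = 0.
  α_3 = 1: Horner steps 4 → 6 → 4, so m(1) = 4.
  α_4 = 6: Horner steps 4 → 5 → 0, so m(6) = 0.
  α_5 = 2: Horner steps 4 → 3 → 4, so m(2) = 4.
  α_6 = 5: Horner steps 4 → 1 → 3, so m(5) = 3.
Codeword c = [5, 0, 4, 0, 4, 3] ∈ F_7^6.


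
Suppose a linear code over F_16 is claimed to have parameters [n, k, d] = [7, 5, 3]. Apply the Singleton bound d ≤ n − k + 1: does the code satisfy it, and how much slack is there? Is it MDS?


Singleton RHS = n − k + 1 = 3, slack = 0, bound satisfied, MDS.

Singleton bound: d ≤ n − k + 1.
Here n = 7, k = 5, so n − k + 1 = 3.
Given d = 3, check d ≤ 3: YES.
Slack = (n − k + 1) − d = 0.
The code is MDS (slack = 0).
Description: the claimed parameters are [7, 5, 3]_16; such a code would be MDS (meets Singleton bound).


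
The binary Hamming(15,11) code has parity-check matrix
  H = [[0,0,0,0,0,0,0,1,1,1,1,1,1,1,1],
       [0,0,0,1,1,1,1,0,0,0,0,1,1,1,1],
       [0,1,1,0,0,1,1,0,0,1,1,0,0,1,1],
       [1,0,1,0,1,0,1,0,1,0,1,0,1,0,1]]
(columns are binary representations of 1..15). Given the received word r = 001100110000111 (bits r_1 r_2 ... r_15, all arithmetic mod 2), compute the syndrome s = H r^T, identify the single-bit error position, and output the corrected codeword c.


s = (0, 1, 0, 0)^T, error position = 4, corrected codeword c = 001000110000111

Compute s = H r^T mod 2 one row at a time:
  s_1 = 1 + 0 + 0 + 0 + 0 + 1 + 1 + 1 = 4 ≡ 0 (mod 2).
  s_2 = 1 + 0 + 0 + 1 + 0 + 1 + 1 + 1 = 5 ≡ 1 (mod 2).
  s_3 = 0 + 1 + 0 + 1 + 0 + 0 + 1 + 1 = 4 ≡ 0 (mod 2).
  s_4 = 0 + 1 + 0 + 1 + 0 + 0 + 1 + 1 = 4 ≡ 0 (mod 2).
s = (0, 1, 0, 0)^T — this equals column 4 of H (binary 0100), so error is at position 4.
Correct: flip bit 4 of r = 001100110000111 to get c = 001000110000111.


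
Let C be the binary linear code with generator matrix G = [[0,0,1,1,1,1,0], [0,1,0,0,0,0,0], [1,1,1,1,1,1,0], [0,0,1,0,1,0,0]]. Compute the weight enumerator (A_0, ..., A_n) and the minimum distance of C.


Weight distribution: A_0 = 1, A_1 = 2, A_2 = 3, A_3 = 4, A_4 = 3, A_5 = 2, A_6 = 1. Minimum distance d = 1.

Enumerate all 2^4 = 16 messages m ∈ F_2^4.
For each, compute codeword c = mG in F_2^7, then tally its weight.
  m = 0000 → c = 0000000, weight = 0.
  m = 1000 → c = 0011110, weight = 4.
  m = 0100 → c = 0100000, weight = 1.
  m = 1100 → c = 0111110, weight = 5.
  m = 0010 → c = 1111110, weight = 6.
  m = 1010 → c = 1100000, weight = 2.
  m = 0110 → c = 1011110, weight = 5.
  m = 1110 → c = 1000000, weight = 1.
  m = 0001 → c = 0010100, weight = 2.
  m = 1001 → c = 0001010, weight = 2.
  m = 0101 → c = 0110100, weight = 3.
  m = 1101 → c = 0101010, weight = 3.
  m = 0011 → c = 1101010, weight = 4.
  m = 1011 → c = 1110100, weight = 4.
  m = 0111 → c = 1001010, weight = 3.
  m = 1111 → c = 1010100, weight = 3.
Tally weights:
  weight 0: 1 codewords.
  weight 1: 2 codewords.
  weight 2: 3 codewords.
  weight 3: 4 codewords.
  weight 4: 3 codewords.
  weight 5: 2 codewords.
  weight 6: 1 codewords.
Minimum distance d = smallest w > 0 with A_w > 0 = 1.
Sanity: Σ A_w = 16 = 2^4 = 16 ✓.


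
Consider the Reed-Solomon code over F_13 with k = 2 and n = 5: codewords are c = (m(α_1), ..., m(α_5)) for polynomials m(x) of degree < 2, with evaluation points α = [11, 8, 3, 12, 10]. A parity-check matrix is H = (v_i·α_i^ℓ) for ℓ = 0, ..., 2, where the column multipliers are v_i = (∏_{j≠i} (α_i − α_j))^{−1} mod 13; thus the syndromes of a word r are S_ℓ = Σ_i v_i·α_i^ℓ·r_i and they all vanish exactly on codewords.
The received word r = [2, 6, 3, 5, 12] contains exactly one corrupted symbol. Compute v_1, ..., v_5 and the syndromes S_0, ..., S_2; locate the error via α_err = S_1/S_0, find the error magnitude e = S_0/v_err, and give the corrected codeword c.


S = (7, 8, 11), error at position 3, error magnitude e = 12, c = [2, 6, 4, 5, 12].

Step 1: column multipliers v_i = (∏_{j≠i}(α_i − α_j))^{−1} mod 13.
  i = 1 (α = 11): (11−8)(11−3)(11−12)(11−10) = 3·8·(−1)·1 = −24 ≡ 2, so v_1 = 2^{−1} = 7 (mod 13).
  i = 2 (α = 8): (8−11)(8−3)(8−12)(8−10) = (−3)·5·(−4)·(−2) = −120 ≡ 10, so v_2 = 10^{−1} = 4 (mod 13).
  i = 3 (α = 3): (3−11)(3−8)(3−12)(3−10) = (−8)·(−5)·(−9)·(−7) = 2520 ≡ 11, so v_3 = 11^{−1} = 6 (mod 13).
  i = 4 (α = 12): (12−11)(12−8)(12−3)(12−10) = 1·4·9·2 = 72 ≡ 7, so v_4 = 7^{−1} = 2 (mod 13).
  i = 5 (α = 10): (10−11)(10−8)(10−3)(10−12) = (−1)·2·7·(−2) = 28 ≡ 2, so v_5 = 2^{−1} = 7 (mod 13).
  v = [7, 4, 6, 2, 7].
Step 2: syndromes of r = [2, 6, 3, 5, 12] (all sums mod 13).
  S_0 = Σ v_i r_i = 7·2 + 4·6 + 6·3 + 2·5 + 7·12 = 150 ≡ 7.
  S_1 = Σ v_i α_i r_i = 7·11·2 + 4·8·6 + 6·3·3 + 2·12·5 + 7·10·12 = 1360 ≡ 8.
  α_i^2 mod 13 = [4, 12, 9, 1, 9].
  S_2 = Σ v_i α_i^2 r_i = 7·4·2 + 4·12·6 + 6·9·3 + 2·1·5 + 7·9·12 = 1272 ≡ 11.
  S = (7, 8, 11) ≠ 0, so r is not a codeword (an error is present).
Step 3: locate the error. For a single error e at position i, S_ℓ = v_i·e·α_i^ℓ, so α_err = S_1/S_0.
  S_0^{−1} = 7^{−1} = 2 (mod 13), so α_err = 8·2 = 16 ≡ 3 = α_3. Error position i = 3.
  Consistency check: S_2/S_1 = 11·5 = 55 ≡ 3 = α_err ✓ (single-error assumption holds).
Step 4: error magnitude e = S_0/v_3 = S_0·∏_{j≠3}(α_3 − α_j) = 7·11 = 77 ≡ 12 (mod 13).
Step 5: correct position 3: c_3 = r_3 − e = 3 − 12 ≡ 4 (mod 13). Hence c = [2, 6, 4, 5, 12].
  Check: interpolating c through the α_i gives m(x) = 8 + 3·x (degree < 2) with m(α_i) = c_i for every i, so c is indeed a codeword.


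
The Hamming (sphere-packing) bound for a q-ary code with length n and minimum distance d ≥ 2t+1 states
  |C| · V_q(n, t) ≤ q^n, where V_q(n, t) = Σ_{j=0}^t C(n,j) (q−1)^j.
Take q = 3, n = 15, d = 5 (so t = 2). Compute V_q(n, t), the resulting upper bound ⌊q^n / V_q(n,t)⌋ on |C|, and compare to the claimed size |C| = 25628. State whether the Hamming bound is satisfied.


V_q(n, t) = 451, q^n = 14348907, Hamming bound = 31815, |C| = 25628 ≤ bound (satisfied).

Step 1: Compute V_q(n, t) = Σ_{j=0}^2 C(n, j) (q−1)^j.
  j = 0: C(15,0)·(2)^0 = 1·1 = 1.
  j = 1: C(15,1)·(2)^1 = 15·2 = 30.
  j = 2: C(15,2)·(2)^2 = 105·4 = 420.
  V_q(n, t) = 1 + 30 + 420 = 451.
Step 2: q^n = 3^15 = 14348907.
Step 3: Hamming bound ⌊q^n / V_q(n,t)⌋ = ⌊14348907/451⌋ = 31815.
Step 4: Compare |C| = 25628 to 31815: satisfied.
The claimed |C| lies below the Hamming bound.


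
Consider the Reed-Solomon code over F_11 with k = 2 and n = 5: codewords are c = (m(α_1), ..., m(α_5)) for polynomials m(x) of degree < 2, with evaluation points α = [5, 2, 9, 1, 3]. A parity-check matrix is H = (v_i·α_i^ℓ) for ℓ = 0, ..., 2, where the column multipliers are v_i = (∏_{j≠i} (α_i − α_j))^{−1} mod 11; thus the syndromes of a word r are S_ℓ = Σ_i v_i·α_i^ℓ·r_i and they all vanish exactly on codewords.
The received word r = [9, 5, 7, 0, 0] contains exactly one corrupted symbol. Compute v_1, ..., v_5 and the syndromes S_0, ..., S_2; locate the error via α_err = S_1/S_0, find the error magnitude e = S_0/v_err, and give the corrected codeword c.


S = (6, 7, 10), error at position 5, error magnitude e = 1, c = [9, 5, 7, 0, 10].

Step 1: column multipliers v_i = (∏_{j≠i}(α_i − α_j))^{−1} mod 11.
  i = 1 (α = 5): (5−2)(5−9)(5−1)(5−3) = 3·(−4)·4·2 = −96 ≡ 3, so v_1 = 3^{−1} = 4 (mod 11).
  i = 2 (α = 2): (2−5)(2−9)(2−1)(2−3) = (−3)·(−7)·1·(−1) = −21 ≡ 1, so v_2 = 1^{−1} = 1 (mod 11).
  i = 3 (α = 9): (9−5)(9−2)(9−1)(9−3) = 4·7·8·6 = 1344 ≡ 2, so v_3 = 2^{−1} = 6 (mod 11).
  i = 4 (α = 1): (1−5)(1−2)(1−9)(1−3) = (−4)·(−1)·(−8)·(−2) = 64 ≡ 9, so v_4 = 9^{−1} = 5 (mod 11).
  i = 5 (α = 3): (3−5)(3−2)(3−9)(3−1) = (−2)·1·(−6)·2 = 24 ≡ 2, so v_5 = 2^{−1} = 6 (mod 11).
  v = [4, 1, 6, 5, 6].
Step 2: syndromes of r = [9, 5, 7, 0, 0] (all sums mod 11).
  S_0 = Σ v_i r_i = 4·9 + 1·5 + 6·7 + 5·0 + 6·0 = 83 ≡ 6.
  S_1 = Σ v_i α_i r_i = 4·5·9 + 1·2·5 + 6·9·7 + 5·1·0 + 6·3·0 = 568 ≡ 7.
  α_i^2 mod 11 = [3, 4, 4, 1, 9].
  S_2 = Σ v_i α_i^2 r_i = 4·3·9 + 1·4·5 + 6·4·7 + 5·1·0 + 6·9·0 = 296 ≡ 10.
  S = (6, 7, 10) ≠ 0, so r is not a codeword (an error is present).
Step 3: locate the error. For a single error e at position i, S_ℓ = v_i·e·α_i^ℓ, so α_err = S_1/S_0.
  S_0^{−1} = 6^{−1} = 2 (mod 11), so α_err = 7·2 = 14 ≡ 3 = α_5. Error position i = 5.
  Consistency check: S_2/S_1 = 10·8 = 80 ≡ 3 = α_err ✓ (single-error assumption holds).
Step 4: error magnitude e = S_0/v_5 = S_0·∏_{j≠5}(α_5 − α_j) = 6·2 = 12 ≡ 1 (mod 11).
Step 5: correct position 5: c_5 = r_5 − e = 0 − 1 ≡ 10 (mod 11). Hence c = [9, 5, 7, 0, 10].
  Check: interpolating c through the α_i gives m(x) = 6 + 5·x (degree < 2) with m(α_i) = c_i for every i, so c is indeed a codeword.
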